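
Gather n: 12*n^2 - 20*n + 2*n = 12*n^2 - 18*n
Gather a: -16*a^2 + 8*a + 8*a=-16*a^2 + 16*a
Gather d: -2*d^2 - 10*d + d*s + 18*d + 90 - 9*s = -2*d^2 + d*(s + 8) - 9*s + 90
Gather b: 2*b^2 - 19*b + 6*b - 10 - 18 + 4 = 2*b^2 - 13*b - 24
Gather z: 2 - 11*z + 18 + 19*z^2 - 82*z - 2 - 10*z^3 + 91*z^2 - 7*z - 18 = -10*z^3 + 110*z^2 - 100*z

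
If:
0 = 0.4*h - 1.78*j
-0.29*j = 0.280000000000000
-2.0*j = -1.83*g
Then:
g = -1.06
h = -4.30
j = -0.97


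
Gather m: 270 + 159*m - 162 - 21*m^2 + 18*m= -21*m^2 + 177*m + 108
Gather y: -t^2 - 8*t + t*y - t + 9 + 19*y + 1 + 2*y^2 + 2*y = -t^2 - 9*t + 2*y^2 + y*(t + 21) + 10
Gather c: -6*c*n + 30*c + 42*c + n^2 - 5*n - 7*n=c*(72 - 6*n) + n^2 - 12*n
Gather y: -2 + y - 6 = y - 8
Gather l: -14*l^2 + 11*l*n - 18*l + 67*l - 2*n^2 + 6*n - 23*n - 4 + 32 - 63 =-14*l^2 + l*(11*n + 49) - 2*n^2 - 17*n - 35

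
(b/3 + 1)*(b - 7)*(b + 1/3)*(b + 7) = b^4/3 + 10*b^3/9 - 16*b^2 - 490*b/9 - 49/3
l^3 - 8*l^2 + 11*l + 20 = (l - 5)*(l - 4)*(l + 1)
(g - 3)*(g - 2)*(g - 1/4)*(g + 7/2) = g^4 - 7*g^3/4 - 89*g^2/8 + 191*g/8 - 21/4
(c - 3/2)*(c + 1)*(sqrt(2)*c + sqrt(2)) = sqrt(2)*c^3 + sqrt(2)*c^2/2 - 2*sqrt(2)*c - 3*sqrt(2)/2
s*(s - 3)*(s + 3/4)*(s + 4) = s^4 + 7*s^3/4 - 45*s^2/4 - 9*s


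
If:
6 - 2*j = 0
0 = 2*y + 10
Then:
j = 3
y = -5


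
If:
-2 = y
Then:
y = -2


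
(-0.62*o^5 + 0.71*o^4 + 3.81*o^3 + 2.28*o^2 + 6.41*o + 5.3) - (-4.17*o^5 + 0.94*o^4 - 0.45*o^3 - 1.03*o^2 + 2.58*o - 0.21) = 3.55*o^5 - 0.23*o^4 + 4.26*o^3 + 3.31*o^2 + 3.83*o + 5.51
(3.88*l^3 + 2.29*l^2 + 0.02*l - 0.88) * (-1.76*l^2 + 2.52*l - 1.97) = -6.8288*l^5 + 5.7472*l^4 - 1.908*l^3 - 2.9121*l^2 - 2.257*l + 1.7336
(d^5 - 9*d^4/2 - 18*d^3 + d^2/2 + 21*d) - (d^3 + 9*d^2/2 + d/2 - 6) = d^5 - 9*d^4/2 - 19*d^3 - 4*d^2 + 41*d/2 + 6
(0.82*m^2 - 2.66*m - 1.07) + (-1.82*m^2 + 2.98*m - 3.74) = -1.0*m^2 + 0.32*m - 4.81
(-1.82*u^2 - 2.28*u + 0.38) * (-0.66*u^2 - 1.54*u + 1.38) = 1.2012*u^4 + 4.3076*u^3 + 0.7488*u^2 - 3.7316*u + 0.5244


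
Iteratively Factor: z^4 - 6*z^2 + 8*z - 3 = (z - 1)*(z^3 + z^2 - 5*z + 3) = (z - 1)^2*(z^2 + 2*z - 3) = (z - 1)^3*(z + 3)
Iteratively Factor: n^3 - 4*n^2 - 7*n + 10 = (n + 2)*(n^2 - 6*n + 5) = (n - 5)*(n + 2)*(n - 1)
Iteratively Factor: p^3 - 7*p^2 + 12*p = (p - 4)*(p^2 - 3*p) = p*(p - 4)*(p - 3)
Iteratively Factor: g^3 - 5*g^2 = (g)*(g^2 - 5*g) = g^2*(g - 5)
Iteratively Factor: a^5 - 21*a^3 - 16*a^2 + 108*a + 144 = (a + 2)*(a^4 - 2*a^3 - 17*a^2 + 18*a + 72) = (a - 3)*(a + 2)*(a^3 + a^2 - 14*a - 24) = (a - 4)*(a - 3)*(a + 2)*(a^2 + 5*a + 6) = (a - 4)*(a - 3)*(a + 2)^2*(a + 3)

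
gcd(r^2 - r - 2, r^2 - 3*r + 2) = r - 2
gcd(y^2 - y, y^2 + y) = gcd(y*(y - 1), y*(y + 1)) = y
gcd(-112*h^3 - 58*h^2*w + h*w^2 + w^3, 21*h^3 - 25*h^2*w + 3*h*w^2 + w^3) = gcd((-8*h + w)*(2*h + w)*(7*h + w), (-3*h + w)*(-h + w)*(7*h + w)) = 7*h + w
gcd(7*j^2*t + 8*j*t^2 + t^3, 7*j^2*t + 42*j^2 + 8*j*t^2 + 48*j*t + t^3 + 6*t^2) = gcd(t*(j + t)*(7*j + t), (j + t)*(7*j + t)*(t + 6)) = 7*j^2 + 8*j*t + t^2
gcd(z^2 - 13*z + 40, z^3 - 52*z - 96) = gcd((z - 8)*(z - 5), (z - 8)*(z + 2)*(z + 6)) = z - 8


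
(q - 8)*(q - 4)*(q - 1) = q^3 - 13*q^2 + 44*q - 32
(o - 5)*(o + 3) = o^2 - 2*o - 15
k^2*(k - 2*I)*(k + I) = k^4 - I*k^3 + 2*k^2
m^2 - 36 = (m - 6)*(m + 6)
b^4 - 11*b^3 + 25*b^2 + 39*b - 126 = (b - 7)*(b - 3)^2*(b + 2)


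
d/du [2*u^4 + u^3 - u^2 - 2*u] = 8*u^3 + 3*u^2 - 2*u - 2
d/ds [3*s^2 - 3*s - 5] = 6*s - 3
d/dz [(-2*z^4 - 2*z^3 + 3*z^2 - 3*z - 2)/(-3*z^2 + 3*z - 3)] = (4*z^5 - 4*z^4 + 4*z^3 + 6*z^2 - 10*z + 5)/(3*(z^4 - 2*z^3 + 3*z^2 - 2*z + 1))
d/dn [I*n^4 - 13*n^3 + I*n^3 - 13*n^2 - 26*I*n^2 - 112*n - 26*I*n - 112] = 4*I*n^3 + n^2*(-39 + 3*I) + n*(-26 - 52*I) - 112 - 26*I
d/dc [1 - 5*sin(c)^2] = -5*sin(2*c)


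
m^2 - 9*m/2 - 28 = (m - 8)*(m + 7/2)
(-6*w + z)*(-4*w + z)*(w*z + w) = 24*w^3*z + 24*w^3 - 10*w^2*z^2 - 10*w^2*z + w*z^3 + w*z^2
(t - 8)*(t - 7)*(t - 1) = t^3 - 16*t^2 + 71*t - 56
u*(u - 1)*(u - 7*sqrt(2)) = u^3 - 7*sqrt(2)*u^2 - u^2 + 7*sqrt(2)*u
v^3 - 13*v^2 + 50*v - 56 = (v - 7)*(v - 4)*(v - 2)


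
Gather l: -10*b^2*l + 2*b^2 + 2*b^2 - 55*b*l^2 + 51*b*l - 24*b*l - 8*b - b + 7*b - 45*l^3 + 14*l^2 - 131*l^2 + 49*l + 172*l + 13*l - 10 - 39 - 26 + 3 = 4*b^2 - 2*b - 45*l^3 + l^2*(-55*b - 117) + l*(-10*b^2 + 27*b + 234) - 72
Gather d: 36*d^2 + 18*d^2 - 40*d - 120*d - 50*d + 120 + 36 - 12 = 54*d^2 - 210*d + 144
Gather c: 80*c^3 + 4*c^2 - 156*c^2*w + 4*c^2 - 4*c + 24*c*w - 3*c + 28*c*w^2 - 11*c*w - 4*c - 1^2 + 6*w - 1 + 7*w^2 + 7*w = 80*c^3 + c^2*(8 - 156*w) + c*(28*w^2 + 13*w - 11) + 7*w^2 + 13*w - 2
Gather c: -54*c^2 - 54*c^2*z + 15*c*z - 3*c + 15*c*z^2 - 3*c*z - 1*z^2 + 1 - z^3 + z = c^2*(-54*z - 54) + c*(15*z^2 + 12*z - 3) - z^3 - z^2 + z + 1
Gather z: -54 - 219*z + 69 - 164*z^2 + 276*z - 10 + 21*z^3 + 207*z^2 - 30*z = 21*z^3 + 43*z^2 + 27*z + 5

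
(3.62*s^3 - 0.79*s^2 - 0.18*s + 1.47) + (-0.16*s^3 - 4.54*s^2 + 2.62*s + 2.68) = 3.46*s^3 - 5.33*s^2 + 2.44*s + 4.15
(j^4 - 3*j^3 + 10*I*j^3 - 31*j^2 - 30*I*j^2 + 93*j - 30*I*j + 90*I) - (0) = j^4 - 3*j^3 + 10*I*j^3 - 31*j^2 - 30*I*j^2 + 93*j - 30*I*j + 90*I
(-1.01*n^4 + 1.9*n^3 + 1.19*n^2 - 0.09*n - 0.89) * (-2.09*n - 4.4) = 2.1109*n^5 + 0.473000000000001*n^4 - 10.8471*n^3 - 5.0479*n^2 + 2.2561*n + 3.916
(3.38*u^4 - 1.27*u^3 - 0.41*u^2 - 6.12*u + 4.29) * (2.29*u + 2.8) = 7.7402*u^5 + 6.5557*u^4 - 4.4949*u^3 - 15.1628*u^2 - 7.3119*u + 12.012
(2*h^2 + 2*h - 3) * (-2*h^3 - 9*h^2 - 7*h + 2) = -4*h^5 - 22*h^4 - 26*h^3 + 17*h^2 + 25*h - 6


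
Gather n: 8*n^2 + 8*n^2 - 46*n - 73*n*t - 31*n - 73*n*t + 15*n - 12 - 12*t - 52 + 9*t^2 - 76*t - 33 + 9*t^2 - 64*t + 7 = 16*n^2 + n*(-146*t - 62) + 18*t^2 - 152*t - 90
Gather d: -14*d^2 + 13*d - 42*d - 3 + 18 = -14*d^2 - 29*d + 15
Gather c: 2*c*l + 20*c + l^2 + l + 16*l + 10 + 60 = c*(2*l + 20) + l^2 + 17*l + 70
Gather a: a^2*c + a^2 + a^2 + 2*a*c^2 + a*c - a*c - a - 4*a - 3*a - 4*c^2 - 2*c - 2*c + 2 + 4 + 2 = a^2*(c + 2) + a*(2*c^2 - 8) - 4*c^2 - 4*c + 8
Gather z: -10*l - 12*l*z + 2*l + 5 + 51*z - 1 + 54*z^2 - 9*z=-8*l + 54*z^2 + z*(42 - 12*l) + 4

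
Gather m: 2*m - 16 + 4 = 2*m - 12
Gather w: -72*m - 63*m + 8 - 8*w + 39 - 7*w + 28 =-135*m - 15*w + 75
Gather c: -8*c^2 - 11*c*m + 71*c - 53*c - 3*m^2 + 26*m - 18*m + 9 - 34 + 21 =-8*c^2 + c*(18 - 11*m) - 3*m^2 + 8*m - 4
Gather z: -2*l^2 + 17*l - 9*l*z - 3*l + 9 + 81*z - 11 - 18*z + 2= -2*l^2 + 14*l + z*(63 - 9*l)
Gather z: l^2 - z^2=l^2 - z^2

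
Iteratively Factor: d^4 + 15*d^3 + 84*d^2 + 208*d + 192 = (d + 4)*(d^3 + 11*d^2 + 40*d + 48) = (d + 4)^2*(d^2 + 7*d + 12) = (d + 4)^3*(d + 3)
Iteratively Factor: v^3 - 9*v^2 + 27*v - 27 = (v - 3)*(v^2 - 6*v + 9) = (v - 3)^2*(v - 3)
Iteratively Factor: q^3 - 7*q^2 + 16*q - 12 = (q - 2)*(q^2 - 5*q + 6) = (q - 2)^2*(q - 3)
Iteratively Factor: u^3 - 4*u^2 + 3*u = (u - 1)*(u^2 - 3*u) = (u - 3)*(u - 1)*(u)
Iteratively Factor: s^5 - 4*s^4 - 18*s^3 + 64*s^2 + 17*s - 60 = (s + 4)*(s^4 - 8*s^3 + 14*s^2 + 8*s - 15) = (s + 1)*(s + 4)*(s^3 - 9*s^2 + 23*s - 15) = (s - 3)*(s + 1)*(s + 4)*(s^2 - 6*s + 5) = (s - 3)*(s - 1)*(s + 1)*(s + 4)*(s - 5)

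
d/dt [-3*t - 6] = -3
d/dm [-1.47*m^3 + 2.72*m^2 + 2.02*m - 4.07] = -4.41*m^2 + 5.44*m + 2.02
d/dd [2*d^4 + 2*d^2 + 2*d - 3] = 8*d^3 + 4*d + 2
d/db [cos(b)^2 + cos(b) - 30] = -sin(b) - sin(2*b)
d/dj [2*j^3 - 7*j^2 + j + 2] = 6*j^2 - 14*j + 1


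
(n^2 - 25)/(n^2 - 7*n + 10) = (n + 5)/(n - 2)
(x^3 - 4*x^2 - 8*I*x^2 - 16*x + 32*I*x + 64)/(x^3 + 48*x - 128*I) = (x - 4)/(x + 8*I)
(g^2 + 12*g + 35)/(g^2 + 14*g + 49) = (g + 5)/(g + 7)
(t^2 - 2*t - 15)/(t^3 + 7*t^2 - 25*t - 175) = (t + 3)/(t^2 + 12*t + 35)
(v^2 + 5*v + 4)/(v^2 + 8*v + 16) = (v + 1)/(v + 4)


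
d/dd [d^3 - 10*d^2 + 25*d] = 3*d^2 - 20*d + 25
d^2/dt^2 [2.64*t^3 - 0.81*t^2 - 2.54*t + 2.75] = 15.84*t - 1.62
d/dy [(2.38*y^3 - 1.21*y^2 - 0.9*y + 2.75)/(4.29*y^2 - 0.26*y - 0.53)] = (10.2102*y^4 - 1.2376*y^3 + 0.391400000000001*y^2 - 22.3124*y + 1.192)/(18.4041*y^4 - 2.2308*y^3 - 4.4798*y^2 + 0.2756*y + 0.2809)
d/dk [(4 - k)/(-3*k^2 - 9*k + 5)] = (-3*k^2 + 24*k + 31)/(9*k^4 + 54*k^3 + 51*k^2 - 90*k + 25)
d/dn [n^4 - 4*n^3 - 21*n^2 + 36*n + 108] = 4*n^3 - 12*n^2 - 42*n + 36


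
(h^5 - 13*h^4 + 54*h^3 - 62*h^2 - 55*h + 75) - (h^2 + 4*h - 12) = h^5 - 13*h^4 + 54*h^3 - 63*h^2 - 59*h + 87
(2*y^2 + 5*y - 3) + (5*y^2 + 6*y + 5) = 7*y^2 + 11*y + 2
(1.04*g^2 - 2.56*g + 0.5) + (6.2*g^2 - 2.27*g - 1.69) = 7.24*g^2 - 4.83*g - 1.19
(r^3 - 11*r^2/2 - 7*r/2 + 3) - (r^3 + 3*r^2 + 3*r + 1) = -17*r^2/2 - 13*r/2 + 2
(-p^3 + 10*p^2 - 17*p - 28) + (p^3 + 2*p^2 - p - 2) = 12*p^2 - 18*p - 30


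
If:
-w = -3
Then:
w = 3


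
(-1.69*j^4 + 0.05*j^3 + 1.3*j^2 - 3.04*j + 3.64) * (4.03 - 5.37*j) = 9.0753*j^5 - 7.0792*j^4 - 6.7795*j^3 + 21.5638*j^2 - 31.798*j + 14.6692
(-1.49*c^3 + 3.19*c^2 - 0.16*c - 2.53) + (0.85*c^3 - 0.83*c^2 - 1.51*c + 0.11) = -0.64*c^3 + 2.36*c^2 - 1.67*c - 2.42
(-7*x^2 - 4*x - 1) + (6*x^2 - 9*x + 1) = -x^2 - 13*x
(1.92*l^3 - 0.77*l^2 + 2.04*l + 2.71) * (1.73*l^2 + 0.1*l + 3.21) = 3.3216*l^5 - 1.1401*l^4 + 9.6154*l^3 + 2.4206*l^2 + 6.8194*l + 8.6991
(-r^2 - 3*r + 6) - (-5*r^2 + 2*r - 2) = 4*r^2 - 5*r + 8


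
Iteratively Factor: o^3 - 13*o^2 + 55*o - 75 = (o - 5)*(o^2 - 8*o + 15) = (o - 5)^2*(o - 3)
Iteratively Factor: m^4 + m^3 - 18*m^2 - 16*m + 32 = (m - 1)*(m^3 + 2*m^2 - 16*m - 32) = (m - 1)*(m + 4)*(m^2 - 2*m - 8) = (m - 1)*(m + 2)*(m + 4)*(m - 4)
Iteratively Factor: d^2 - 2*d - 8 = (d + 2)*(d - 4)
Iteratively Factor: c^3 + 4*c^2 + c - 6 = (c + 3)*(c^2 + c - 2) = (c + 2)*(c + 3)*(c - 1)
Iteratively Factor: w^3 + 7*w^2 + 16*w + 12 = (w + 2)*(w^2 + 5*w + 6) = (w + 2)*(w + 3)*(w + 2)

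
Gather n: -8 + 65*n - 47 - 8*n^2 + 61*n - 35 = -8*n^2 + 126*n - 90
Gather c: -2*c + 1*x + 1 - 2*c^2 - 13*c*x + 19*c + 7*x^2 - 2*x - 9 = -2*c^2 + c*(17 - 13*x) + 7*x^2 - x - 8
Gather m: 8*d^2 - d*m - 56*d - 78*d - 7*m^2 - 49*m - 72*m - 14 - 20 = 8*d^2 - 134*d - 7*m^2 + m*(-d - 121) - 34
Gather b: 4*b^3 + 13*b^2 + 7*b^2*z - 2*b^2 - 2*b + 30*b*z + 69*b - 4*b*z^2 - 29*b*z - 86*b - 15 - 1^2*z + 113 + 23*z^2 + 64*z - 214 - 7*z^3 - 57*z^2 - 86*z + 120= 4*b^3 + b^2*(7*z + 11) + b*(-4*z^2 + z - 19) - 7*z^3 - 34*z^2 - 23*z + 4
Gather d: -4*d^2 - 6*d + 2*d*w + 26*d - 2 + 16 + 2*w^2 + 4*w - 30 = -4*d^2 + d*(2*w + 20) + 2*w^2 + 4*w - 16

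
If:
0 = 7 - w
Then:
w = 7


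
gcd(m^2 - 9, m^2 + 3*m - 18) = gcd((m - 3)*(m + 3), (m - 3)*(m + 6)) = m - 3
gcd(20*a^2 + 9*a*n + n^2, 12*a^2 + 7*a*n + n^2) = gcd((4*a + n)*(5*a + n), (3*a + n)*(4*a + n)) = 4*a + n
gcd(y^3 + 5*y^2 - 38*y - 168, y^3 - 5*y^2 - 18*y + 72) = y^2 - 2*y - 24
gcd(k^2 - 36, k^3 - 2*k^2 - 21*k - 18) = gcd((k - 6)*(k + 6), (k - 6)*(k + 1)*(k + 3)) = k - 6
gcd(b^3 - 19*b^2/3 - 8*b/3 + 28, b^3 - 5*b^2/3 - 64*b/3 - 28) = b^2 - 4*b - 12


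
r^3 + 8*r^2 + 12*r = r*(r + 2)*(r + 6)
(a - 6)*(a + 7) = a^2 + a - 42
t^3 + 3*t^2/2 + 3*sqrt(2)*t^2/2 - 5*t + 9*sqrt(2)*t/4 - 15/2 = (t + 3/2)*(t - sqrt(2))*(t + 5*sqrt(2)/2)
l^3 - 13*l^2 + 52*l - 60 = (l - 6)*(l - 5)*(l - 2)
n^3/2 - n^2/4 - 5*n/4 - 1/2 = (n/2 + 1/4)*(n - 2)*(n + 1)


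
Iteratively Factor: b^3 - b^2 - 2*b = (b)*(b^2 - b - 2) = b*(b - 2)*(b + 1)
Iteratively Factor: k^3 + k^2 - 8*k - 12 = (k + 2)*(k^2 - k - 6) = (k - 3)*(k + 2)*(k + 2)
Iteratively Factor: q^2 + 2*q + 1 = (q + 1)*(q + 1)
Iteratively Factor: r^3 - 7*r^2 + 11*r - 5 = (r - 5)*(r^2 - 2*r + 1) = (r - 5)*(r - 1)*(r - 1)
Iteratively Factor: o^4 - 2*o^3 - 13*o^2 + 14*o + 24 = (o + 1)*(o^3 - 3*o^2 - 10*o + 24) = (o - 2)*(o + 1)*(o^2 - o - 12) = (o - 2)*(o + 1)*(o + 3)*(o - 4)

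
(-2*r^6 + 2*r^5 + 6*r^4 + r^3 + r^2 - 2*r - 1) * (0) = 0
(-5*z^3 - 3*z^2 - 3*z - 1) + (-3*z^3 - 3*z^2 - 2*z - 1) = -8*z^3 - 6*z^2 - 5*z - 2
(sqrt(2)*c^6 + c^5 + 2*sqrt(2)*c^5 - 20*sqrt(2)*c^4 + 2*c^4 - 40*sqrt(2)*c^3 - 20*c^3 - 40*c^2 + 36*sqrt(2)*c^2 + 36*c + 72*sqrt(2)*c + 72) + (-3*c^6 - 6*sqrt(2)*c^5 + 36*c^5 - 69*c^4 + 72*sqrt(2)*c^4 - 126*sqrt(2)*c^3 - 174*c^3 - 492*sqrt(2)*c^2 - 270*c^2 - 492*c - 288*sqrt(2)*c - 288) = -3*c^6 + sqrt(2)*c^6 - 4*sqrt(2)*c^5 + 37*c^5 - 67*c^4 + 52*sqrt(2)*c^4 - 166*sqrt(2)*c^3 - 194*c^3 - 456*sqrt(2)*c^2 - 310*c^2 - 456*c - 216*sqrt(2)*c - 216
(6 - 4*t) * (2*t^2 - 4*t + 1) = -8*t^3 + 28*t^2 - 28*t + 6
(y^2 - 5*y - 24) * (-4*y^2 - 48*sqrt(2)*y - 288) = -4*y^4 - 48*sqrt(2)*y^3 + 20*y^3 - 192*y^2 + 240*sqrt(2)*y^2 + 1440*y + 1152*sqrt(2)*y + 6912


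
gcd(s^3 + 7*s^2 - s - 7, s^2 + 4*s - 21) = s + 7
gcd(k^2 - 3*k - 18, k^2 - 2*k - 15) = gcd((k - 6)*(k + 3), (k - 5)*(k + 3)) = k + 3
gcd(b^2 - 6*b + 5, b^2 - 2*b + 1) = b - 1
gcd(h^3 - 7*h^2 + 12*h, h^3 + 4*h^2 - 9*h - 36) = h - 3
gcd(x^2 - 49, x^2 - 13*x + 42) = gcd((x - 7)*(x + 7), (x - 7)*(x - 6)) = x - 7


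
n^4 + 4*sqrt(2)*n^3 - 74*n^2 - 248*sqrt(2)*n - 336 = (n - 6*sqrt(2))*(n + sqrt(2))*(n + 2*sqrt(2))*(n + 7*sqrt(2))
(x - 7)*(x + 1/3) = x^2 - 20*x/3 - 7/3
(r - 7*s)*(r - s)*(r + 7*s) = r^3 - r^2*s - 49*r*s^2 + 49*s^3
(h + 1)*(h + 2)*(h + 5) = h^3 + 8*h^2 + 17*h + 10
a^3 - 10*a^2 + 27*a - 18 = (a - 6)*(a - 3)*(a - 1)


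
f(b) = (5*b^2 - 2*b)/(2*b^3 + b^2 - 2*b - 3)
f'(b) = (10*b - 2)/(2*b^3 + b^2 - 2*b - 3) + (5*b^2 - 2*b)*(-6*b^2 - 2*b + 2)/(2*b^3 + b^2 - 2*b - 3)^2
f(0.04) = 0.02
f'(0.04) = 0.51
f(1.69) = 1.78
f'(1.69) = -2.94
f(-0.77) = -2.53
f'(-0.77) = 5.42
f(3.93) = 0.55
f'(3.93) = -0.13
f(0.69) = -0.31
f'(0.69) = -1.72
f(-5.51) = -0.55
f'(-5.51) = -0.12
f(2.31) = 0.99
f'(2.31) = -0.58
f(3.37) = 0.64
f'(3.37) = -0.19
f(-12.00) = -0.23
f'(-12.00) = -0.02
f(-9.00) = -0.31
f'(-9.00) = -0.04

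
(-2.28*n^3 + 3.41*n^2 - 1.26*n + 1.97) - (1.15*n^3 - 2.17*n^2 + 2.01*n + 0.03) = -3.43*n^3 + 5.58*n^2 - 3.27*n + 1.94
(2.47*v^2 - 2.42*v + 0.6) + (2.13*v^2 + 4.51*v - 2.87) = 4.6*v^2 + 2.09*v - 2.27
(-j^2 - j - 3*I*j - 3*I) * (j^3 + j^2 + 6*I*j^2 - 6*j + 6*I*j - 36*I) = -j^5 - 2*j^4 - 9*I*j^4 + 23*j^3 - 18*I*j^3 + 42*j^2 + 45*I*j^2 - 90*j + 54*I*j - 108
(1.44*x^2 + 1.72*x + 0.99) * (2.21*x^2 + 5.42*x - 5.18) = 3.1824*x^4 + 11.606*x^3 + 4.0511*x^2 - 3.5438*x - 5.1282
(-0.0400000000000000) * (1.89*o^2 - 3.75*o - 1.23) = -0.0756*o^2 + 0.15*o + 0.0492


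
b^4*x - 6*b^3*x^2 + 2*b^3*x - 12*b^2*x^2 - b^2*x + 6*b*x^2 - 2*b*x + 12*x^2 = (b - 1)*(b + 2)*(b - 6*x)*(b*x + x)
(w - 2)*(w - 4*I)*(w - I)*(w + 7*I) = w^4 - 2*w^3 + 2*I*w^3 + 31*w^2 - 4*I*w^2 - 62*w - 28*I*w + 56*I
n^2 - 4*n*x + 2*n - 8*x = (n + 2)*(n - 4*x)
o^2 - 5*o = o*(o - 5)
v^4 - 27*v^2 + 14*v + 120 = (v - 4)*(v - 3)*(v + 2)*(v + 5)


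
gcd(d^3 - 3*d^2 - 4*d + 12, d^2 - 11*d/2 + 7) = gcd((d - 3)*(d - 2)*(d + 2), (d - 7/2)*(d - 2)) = d - 2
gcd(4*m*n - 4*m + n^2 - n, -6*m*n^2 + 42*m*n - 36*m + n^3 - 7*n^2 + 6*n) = n - 1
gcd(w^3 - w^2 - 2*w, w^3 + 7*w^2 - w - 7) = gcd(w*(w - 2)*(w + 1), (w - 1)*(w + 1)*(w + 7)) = w + 1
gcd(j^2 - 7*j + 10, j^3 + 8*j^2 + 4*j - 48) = j - 2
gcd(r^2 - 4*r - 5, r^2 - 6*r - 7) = r + 1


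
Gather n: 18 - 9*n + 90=108 - 9*n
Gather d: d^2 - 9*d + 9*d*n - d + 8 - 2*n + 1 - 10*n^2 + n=d^2 + d*(9*n - 10) - 10*n^2 - n + 9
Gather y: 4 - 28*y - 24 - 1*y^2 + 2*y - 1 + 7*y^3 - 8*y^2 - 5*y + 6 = 7*y^3 - 9*y^2 - 31*y - 15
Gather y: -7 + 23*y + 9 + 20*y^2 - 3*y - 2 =20*y^2 + 20*y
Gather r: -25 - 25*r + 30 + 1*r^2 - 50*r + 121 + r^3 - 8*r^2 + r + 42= r^3 - 7*r^2 - 74*r + 168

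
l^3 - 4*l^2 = l^2*(l - 4)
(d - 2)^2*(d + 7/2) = d^3 - d^2/2 - 10*d + 14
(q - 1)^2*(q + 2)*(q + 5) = q^4 + 5*q^3 - 3*q^2 - 13*q + 10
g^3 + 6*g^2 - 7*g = g*(g - 1)*(g + 7)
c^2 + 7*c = c*(c + 7)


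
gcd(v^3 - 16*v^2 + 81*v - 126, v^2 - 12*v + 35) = v - 7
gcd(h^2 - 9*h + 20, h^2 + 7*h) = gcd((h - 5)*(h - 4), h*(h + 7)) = 1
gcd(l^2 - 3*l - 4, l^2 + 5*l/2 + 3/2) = l + 1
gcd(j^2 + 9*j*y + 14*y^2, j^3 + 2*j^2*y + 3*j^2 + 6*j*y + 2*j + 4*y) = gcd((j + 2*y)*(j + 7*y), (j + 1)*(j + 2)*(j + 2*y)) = j + 2*y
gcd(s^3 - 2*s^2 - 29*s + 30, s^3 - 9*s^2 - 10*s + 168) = s - 6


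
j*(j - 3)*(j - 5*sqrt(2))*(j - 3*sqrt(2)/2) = j^4 - 13*sqrt(2)*j^3/2 - 3*j^3 + 15*j^2 + 39*sqrt(2)*j^2/2 - 45*j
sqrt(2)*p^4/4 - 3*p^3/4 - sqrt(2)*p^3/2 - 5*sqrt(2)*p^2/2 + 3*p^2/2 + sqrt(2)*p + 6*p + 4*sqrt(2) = (p/2 + 1)*(p - 4)*(p - 2*sqrt(2))*(sqrt(2)*p/2 + 1/2)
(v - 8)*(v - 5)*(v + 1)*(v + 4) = v^4 - 8*v^3 - 21*v^2 + 148*v + 160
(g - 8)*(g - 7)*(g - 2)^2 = g^4 - 19*g^3 + 120*g^2 - 284*g + 224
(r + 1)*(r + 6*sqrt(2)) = r^2 + r + 6*sqrt(2)*r + 6*sqrt(2)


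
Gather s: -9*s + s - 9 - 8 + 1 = -8*s - 16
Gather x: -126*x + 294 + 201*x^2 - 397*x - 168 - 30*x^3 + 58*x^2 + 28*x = -30*x^3 + 259*x^2 - 495*x + 126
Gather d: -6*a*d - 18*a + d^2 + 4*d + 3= -18*a + d^2 + d*(4 - 6*a) + 3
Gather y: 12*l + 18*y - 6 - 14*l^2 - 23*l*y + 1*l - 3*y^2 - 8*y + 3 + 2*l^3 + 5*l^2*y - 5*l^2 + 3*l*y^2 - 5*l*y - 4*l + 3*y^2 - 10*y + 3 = 2*l^3 - 19*l^2 + 3*l*y^2 + 9*l + y*(5*l^2 - 28*l)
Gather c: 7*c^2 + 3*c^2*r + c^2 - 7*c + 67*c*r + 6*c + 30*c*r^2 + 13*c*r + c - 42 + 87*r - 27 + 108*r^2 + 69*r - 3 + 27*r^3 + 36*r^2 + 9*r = c^2*(3*r + 8) + c*(30*r^2 + 80*r) + 27*r^3 + 144*r^2 + 165*r - 72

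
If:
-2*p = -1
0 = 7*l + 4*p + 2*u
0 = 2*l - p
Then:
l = 1/4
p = 1/2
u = -15/8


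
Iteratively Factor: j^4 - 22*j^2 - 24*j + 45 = (j - 1)*(j^3 + j^2 - 21*j - 45) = (j - 1)*(j + 3)*(j^2 - 2*j - 15) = (j - 1)*(j + 3)^2*(j - 5)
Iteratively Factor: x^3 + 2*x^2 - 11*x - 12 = (x + 1)*(x^2 + x - 12) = (x + 1)*(x + 4)*(x - 3)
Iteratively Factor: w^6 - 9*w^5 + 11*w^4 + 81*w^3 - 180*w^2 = (w - 4)*(w^5 - 5*w^4 - 9*w^3 + 45*w^2) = w*(w - 4)*(w^4 - 5*w^3 - 9*w^2 + 45*w) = w*(w - 5)*(w - 4)*(w^3 - 9*w) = w*(w - 5)*(w - 4)*(w - 3)*(w^2 + 3*w) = w^2*(w - 5)*(w - 4)*(w - 3)*(w + 3)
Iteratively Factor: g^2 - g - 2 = (g - 2)*(g + 1)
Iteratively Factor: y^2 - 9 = (y + 3)*(y - 3)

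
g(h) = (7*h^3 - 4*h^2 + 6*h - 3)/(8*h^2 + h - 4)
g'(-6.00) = 0.83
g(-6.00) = -6.10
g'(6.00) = 0.85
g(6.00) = 4.83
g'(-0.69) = -171.09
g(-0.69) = 12.87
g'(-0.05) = -1.56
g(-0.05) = 0.82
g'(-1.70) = -0.50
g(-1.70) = -3.40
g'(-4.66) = 0.79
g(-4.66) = -5.01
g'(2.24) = 0.71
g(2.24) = 1.80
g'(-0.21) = -2.95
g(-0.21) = 1.17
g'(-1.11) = -9.39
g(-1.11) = -5.09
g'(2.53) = 0.74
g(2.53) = 2.01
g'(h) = (-16*h - 1)*(7*h^3 - 4*h^2 + 6*h - 3)/(8*h^2 + h - 4)^2 + (21*h^2 - 8*h + 6)/(8*h^2 + h - 4)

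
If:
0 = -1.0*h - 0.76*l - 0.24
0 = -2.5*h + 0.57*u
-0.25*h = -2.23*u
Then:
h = 0.00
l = -0.32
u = 0.00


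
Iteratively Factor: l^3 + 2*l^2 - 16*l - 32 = (l + 2)*(l^2 - 16) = (l - 4)*(l + 2)*(l + 4)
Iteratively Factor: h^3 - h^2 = (h)*(h^2 - h) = h*(h - 1)*(h)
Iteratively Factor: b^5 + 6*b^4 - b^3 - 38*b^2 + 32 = (b - 2)*(b^4 + 8*b^3 + 15*b^2 - 8*b - 16) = (b - 2)*(b - 1)*(b^3 + 9*b^2 + 24*b + 16) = (b - 2)*(b - 1)*(b + 4)*(b^2 + 5*b + 4) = (b - 2)*(b - 1)*(b + 4)^2*(b + 1)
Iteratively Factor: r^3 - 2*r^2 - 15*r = (r)*(r^2 - 2*r - 15) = r*(r - 5)*(r + 3)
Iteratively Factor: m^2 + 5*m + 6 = (m + 3)*(m + 2)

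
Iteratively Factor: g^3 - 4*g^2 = (g - 4)*(g^2) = g*(g - 4)*(g)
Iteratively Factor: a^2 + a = (a + 1)*(a)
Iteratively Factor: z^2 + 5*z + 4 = (z + 1)*(z + 4)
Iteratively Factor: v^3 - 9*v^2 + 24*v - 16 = (v - 4)*(v^2 - 5*v + 4) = (v - 4)^2*(v - 1)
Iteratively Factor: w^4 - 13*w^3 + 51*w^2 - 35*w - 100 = (w - 4)*(w^3 - 9*w^2 + 15*w + 25) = (w - 5)*(w - 4)*(w^2 - 4*w - 5) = (w - 5)^2*(w - 4)*(w + 1)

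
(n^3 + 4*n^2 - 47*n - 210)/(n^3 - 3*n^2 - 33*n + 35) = (n + 6)/(n - 1)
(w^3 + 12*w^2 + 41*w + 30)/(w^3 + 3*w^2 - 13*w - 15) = (w + 6)/(w - 3)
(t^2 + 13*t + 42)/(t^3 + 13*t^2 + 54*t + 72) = (t + 7)/(t^2 + 7*t + 12)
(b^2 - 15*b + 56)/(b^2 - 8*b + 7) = (b - 8)/(b - 1)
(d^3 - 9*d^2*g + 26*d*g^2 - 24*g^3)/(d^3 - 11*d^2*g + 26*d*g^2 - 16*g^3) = (d^2 - 7*d*g + 12*g^2)/(d^2 - 9*d*g + 8*g^2)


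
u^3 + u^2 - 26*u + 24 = (u - 4)*(u - 1)*(u + 6)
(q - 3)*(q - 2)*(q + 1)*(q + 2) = q^4 - 2*q^3 - 7*q^2 + 8*q + 12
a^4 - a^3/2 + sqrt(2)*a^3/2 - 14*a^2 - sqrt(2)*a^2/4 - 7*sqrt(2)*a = a*(a - 4)*(a + 7/2)*(a + sqrt(2)/2)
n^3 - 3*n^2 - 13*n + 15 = (n - 5)*(n - 1)*(n + 3)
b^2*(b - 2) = b^3 - 2*b^2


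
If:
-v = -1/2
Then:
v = 1/2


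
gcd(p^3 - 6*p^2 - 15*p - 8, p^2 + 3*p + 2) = p + 1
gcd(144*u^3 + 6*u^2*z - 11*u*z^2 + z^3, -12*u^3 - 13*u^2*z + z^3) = 3*u + z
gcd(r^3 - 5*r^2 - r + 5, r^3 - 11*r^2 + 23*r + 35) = r^2 - 4*r - 5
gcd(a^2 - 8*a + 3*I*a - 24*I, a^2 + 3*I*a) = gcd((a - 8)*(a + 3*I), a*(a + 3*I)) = a + 3*I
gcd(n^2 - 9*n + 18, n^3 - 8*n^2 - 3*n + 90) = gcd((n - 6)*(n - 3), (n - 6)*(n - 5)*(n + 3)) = n - 6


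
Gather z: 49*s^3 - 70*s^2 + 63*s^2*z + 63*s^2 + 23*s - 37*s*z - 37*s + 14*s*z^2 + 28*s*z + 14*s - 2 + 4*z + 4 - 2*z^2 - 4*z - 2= 49*s^3 - 7*s^2 + z^2*(14*s - 2) + z*(63*s^2 - 9*s)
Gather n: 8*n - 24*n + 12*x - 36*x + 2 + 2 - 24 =-16*n - 24*x - 20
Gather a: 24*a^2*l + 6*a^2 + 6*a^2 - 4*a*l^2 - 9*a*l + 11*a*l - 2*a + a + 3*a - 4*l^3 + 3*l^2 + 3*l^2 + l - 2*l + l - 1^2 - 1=a^2*(24*l + 12) + a*(-4*l^2 + 2*l + 2) - 4*l^3 + 6*l^2 - 2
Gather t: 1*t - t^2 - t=-t^2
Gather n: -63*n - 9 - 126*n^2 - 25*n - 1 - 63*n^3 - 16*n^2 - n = -63*n^3 - 142*n^2 - 89*n - 10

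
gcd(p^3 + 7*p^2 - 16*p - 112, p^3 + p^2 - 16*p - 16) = p^2 - 16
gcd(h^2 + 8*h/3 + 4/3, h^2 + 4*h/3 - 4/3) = h + 2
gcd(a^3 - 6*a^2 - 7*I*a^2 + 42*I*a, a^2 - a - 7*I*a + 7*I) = a - 7*I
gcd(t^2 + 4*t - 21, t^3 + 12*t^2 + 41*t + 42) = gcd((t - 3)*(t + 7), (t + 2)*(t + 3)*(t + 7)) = t + 7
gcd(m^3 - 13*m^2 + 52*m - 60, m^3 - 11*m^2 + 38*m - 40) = m^2 - 7*m + 10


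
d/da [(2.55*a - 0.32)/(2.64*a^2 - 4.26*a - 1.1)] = (-6.732*a^2 + 1.6896*a - 4.1682)/(6.9696*a^4 - 22.4928*a^3 + 12.3396*a^2 + 9.372*a + 1.21)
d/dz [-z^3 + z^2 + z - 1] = -3*z^2 + 2*z + 1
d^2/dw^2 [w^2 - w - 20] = 2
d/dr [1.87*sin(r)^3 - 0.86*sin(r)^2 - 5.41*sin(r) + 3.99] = (5.61*sin(r)^2 - 1.72*sin(r) - 5.41)*cos(r)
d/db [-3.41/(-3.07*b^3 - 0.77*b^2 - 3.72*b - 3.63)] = (-31.4061*b^2 - 5.2514*b - 12.6852)/(3.07*b^3 + 0.77*b^2 + 3.72*b + 3.63)^2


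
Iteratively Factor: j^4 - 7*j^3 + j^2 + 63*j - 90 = (j + 3)*(j^3 - 10*j^2 + 31*j - 30) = (j - 2)*(j + 3)*(j^2 - 8*j + 15) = (j - 3)*(j - 2)*(j + 3)*(j - 5)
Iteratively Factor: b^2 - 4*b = (b - 4)*(b)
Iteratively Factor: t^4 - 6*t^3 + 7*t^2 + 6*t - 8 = (t - 4)*(t^3 - 2*t^2 - t + 2) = (t - 4)*(t - 2)*(t^2 - 1) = (t - 4)*(t - 2)*(t - 1)*(t + 1)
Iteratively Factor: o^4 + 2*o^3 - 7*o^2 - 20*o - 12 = (o + 2)*(o^3 - 7*o - 6) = (o + 1)*(o + 2)*(o^2 - o - 6) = (o + 1)*(o + 2)^2*(o - 3)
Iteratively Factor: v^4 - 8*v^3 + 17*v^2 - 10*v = (v - 2)*(v^3 - 6*v^2 + 5*v) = (v - 2)*(v - 1)*(v^2 - 5*v) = v*(v - 2)*(v - 1)*(v - 5)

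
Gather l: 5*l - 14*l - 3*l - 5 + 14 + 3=12 - 12*l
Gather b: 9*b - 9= 9*b - 9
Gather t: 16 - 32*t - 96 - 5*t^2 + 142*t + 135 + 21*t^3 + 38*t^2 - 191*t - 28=21*t^3 + 33*t^2 - 81*t + 27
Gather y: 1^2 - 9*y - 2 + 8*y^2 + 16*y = 8*y^2 + 7*y - 1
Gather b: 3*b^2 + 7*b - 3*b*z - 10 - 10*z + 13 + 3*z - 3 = 3*b^2 + b*(7 - 3*z) - 7*z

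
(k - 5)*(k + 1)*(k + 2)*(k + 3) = k^4 + k^3 - 19*k^2 - 49*k - 30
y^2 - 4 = (y - 2)*(y + 2)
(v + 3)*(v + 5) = v^2 + 8*v + 15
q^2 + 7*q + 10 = (q + 2)*(q + 5)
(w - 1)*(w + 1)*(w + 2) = w^3 + 2*w^2 - w - 2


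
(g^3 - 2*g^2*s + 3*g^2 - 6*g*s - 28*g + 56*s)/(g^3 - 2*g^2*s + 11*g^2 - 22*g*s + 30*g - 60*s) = (g^2 + 3*g - 28)/(g^2 + 11*g + 30)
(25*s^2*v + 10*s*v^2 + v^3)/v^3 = 25*s^2/v^2 + 10*s/v + 1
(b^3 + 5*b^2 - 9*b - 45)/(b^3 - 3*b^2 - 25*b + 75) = (b + 3)/(b - 5)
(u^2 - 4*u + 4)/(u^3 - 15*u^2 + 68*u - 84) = (u - 2)/(u^2 - 13*u + 42)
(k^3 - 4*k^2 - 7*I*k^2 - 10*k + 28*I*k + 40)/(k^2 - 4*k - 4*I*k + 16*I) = (k^2 - 7*I*k - 10)/(k - 4*I)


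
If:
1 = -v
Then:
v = -1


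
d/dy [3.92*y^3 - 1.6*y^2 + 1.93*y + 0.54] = 11.76*y^2 - 3.2*y + 1.93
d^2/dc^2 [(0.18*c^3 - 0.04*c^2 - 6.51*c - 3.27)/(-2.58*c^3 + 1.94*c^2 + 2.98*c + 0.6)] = (3.5527136788005e-15*c^7 - 1.26936000000001*c^6 + 251.695512*c^5 + 64.19556*c^4 - 115.140544*c^3 + 41.7147840000001*c^2 + 97.944264*c + 27.214296)/(17.173512*c^9 - 38.740248*c^8 - 30.377952*c^7 + 70.210072*c^6 + 53.106432*c^5 - 30.780168*c^4 - 44.489512*c^3 - 18.07992*c^2 - 3.2184*c - 0.216)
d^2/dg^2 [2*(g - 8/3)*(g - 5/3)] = 4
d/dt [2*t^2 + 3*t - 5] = 4*t + 3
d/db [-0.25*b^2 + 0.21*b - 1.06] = 0.21 - 0.5*b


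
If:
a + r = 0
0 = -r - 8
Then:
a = 8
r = -8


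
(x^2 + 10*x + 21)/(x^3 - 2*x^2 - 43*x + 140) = (x + 3)/(x^2 - 9*x + 20)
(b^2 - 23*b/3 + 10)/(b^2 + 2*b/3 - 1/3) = (3*b^2 - 23*b + 30)/(3*b^2 + 2*b - 1)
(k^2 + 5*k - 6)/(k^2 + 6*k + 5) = (k^2 + 5*k - 6)/(k^2 + 6*k + 5)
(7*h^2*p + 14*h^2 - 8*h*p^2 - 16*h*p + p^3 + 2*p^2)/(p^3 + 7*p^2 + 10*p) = (7*h^2 - 8*h*p + p^2)/(p*(p + 5))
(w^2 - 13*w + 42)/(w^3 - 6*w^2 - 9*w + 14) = (w - 6)/(w^2 + w - 2)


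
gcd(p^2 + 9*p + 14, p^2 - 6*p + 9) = 1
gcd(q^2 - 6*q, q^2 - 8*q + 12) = q - 6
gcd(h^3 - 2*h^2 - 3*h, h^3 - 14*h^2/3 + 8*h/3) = h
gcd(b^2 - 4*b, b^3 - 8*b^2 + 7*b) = b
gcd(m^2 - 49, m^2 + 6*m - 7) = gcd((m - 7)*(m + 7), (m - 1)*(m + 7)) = m + 7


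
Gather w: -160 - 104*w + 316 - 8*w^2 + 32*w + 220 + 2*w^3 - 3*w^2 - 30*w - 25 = 2*w^3 - 11*w^2 - 102*w + 351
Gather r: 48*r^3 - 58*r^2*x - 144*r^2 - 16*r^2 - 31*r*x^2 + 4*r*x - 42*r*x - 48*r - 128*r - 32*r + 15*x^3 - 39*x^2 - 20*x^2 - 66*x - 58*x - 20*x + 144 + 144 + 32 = 48*r^3 + r^2*(-58*x - 160) + r*(-31*x^2 - 38*x - 208) + 15*x^3 - 59*x^2 - 144*x + 320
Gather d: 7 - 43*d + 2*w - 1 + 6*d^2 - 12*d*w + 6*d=6*d^2 + d*(-12*w - 37) + 2*w + 6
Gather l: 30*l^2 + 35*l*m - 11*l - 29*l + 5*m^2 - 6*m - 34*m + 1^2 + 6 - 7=30*l^2 + l*(35*m - 40) + 5*m^2 - 40*m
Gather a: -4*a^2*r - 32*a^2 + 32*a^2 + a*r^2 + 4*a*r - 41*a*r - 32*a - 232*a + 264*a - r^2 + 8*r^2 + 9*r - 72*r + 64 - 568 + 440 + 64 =-4*a^2*r + a*(r^2 - 37*r) + 7*r^2 - 63*r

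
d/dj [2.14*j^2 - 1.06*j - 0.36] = 4.28*j - 1.06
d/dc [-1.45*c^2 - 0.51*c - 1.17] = -2.9*c - 0.51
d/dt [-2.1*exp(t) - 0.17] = -2.1*exp(t)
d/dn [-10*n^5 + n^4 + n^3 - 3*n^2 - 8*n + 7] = -50*n^4 + 4*n^3 + 3*n^2 - 6*n - 8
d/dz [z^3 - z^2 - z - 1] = 3*z^2 - 2*z - 1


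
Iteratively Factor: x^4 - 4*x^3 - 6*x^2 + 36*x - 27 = (x - 3)*(x^3 - x^2 - 9*x + 9) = (x - 3)*(x - 1)*(x^2 - 9) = (x - 3)*(x - 1)*(x + 3)*(x - 3)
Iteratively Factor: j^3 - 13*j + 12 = (j - 3)*(j^2 + 3*j - 4) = (j - 3)*(j - 1)*(j + 4)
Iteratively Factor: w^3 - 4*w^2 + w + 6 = (w - 2)*(w^2 - 2*w - 3) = (w - 3)*(w - 2)*(w + 1)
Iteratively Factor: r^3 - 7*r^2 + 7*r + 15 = (r + 1)*(r^2 - 8*r + 15) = (r - 5)*(r + 1)*(r - 3)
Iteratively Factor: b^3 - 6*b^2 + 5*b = (b - 5)*(b^2 - b) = (b - 5)*(b - 1)*(b)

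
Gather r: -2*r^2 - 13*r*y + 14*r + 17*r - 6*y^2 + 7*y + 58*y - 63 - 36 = -2*r^2 + r*(31 - 13*y) - 6*y^2 + 65*y - 99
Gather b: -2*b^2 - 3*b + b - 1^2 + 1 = -2*b^2 - 2*b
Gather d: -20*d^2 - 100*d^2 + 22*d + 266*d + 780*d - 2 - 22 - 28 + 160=-120*d^2 + 1068*d + 108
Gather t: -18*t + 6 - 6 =-18*t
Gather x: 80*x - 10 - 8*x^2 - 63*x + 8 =-8*x^2 + 17*x - 2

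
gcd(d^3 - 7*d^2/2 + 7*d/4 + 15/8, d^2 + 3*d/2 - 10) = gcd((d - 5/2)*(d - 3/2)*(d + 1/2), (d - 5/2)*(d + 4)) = d - 5/2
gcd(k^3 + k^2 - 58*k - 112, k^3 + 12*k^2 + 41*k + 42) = k^2 + 9*k + 14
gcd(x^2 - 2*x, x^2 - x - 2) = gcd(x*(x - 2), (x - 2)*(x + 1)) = x - 2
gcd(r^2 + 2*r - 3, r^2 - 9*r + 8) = r - 1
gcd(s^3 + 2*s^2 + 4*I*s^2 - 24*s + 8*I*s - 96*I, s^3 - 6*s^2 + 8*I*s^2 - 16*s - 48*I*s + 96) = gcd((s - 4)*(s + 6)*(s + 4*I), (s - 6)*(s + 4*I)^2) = s + 4*I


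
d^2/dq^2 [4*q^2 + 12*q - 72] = 8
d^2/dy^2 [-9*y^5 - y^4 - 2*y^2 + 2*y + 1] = -180*y^3 - 12*y^2 - 4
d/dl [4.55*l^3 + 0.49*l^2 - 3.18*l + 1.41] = 13.65*l^2 + 0.98*l - 3.18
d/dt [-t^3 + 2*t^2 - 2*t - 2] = -3*t^2 + 4*t - 2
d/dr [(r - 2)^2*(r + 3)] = (r - 2)*(3*r + 4)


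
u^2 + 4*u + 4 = (u + 2)^2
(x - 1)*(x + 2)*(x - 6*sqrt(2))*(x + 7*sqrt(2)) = x^4 + x^3 + sqrt(2)*x^3 - 86*x^2 + sqrt(2)*x^2 - 84*x - 2*sqrt(2)*x + 168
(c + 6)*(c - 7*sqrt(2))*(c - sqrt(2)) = c^3 - 8*sqrt(2)*c^2 + 6*c^2 - 48*sqrt(2)*c + 14*c + 84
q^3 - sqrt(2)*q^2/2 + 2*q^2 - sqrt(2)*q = q*(q + 2)*(q - sqrt(2)/2)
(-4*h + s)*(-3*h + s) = 12*h^2 - 7*h*s + s^2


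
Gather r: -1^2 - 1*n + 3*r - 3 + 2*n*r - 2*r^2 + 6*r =-n - 2*r^2 + r*(2*n + 9) - 4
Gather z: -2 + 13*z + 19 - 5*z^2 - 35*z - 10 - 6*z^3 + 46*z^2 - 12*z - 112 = -6*z^3 + 41*z^2 - 34*z - 105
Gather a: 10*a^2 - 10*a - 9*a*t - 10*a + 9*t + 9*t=10*a^2 + a*(-9*t - 20) + 18*t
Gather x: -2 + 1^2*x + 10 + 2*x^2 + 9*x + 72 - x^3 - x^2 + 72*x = -x^3 + x^2 + 82*x + 80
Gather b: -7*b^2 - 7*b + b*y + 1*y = -7*b^2 + b*(y - 7) + y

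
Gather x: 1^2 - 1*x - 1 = -x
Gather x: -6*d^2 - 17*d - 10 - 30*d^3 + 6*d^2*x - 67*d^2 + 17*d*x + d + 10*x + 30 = -30*d^3 - 73*d^2 - 16*d + x*(6*d^2 + 17*d + 10) + 20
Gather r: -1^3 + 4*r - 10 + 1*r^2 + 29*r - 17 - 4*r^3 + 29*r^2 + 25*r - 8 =-4*r^3 + 30*r^2 + 58*r - 36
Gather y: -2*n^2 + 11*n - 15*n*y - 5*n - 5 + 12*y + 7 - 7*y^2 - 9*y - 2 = -2*n^2 + 6*n - 7*y^2 + y*(3 - 15*n)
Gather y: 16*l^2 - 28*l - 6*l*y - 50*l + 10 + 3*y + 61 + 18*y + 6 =16*l^2 - 78*l + y*(21 - 6*l) + 77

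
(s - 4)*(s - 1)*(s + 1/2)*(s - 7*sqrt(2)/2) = s^4 - 7*sqrt(2)*s^3/2 - 9*s^3/2 + 3*s^2/2 + 63*sqrt(2)*s^2/4 - 21*sqrt(2)*s/4 + 2*s - 7*sqrt(2)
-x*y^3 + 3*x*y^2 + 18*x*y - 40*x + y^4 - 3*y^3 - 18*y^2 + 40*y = (-x + y)*(y - 5)*(y - 2)*(y + 4)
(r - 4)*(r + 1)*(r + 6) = r^3 + 3*r^2 - 22*r - 24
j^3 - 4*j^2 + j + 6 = (j - 3)*(j - 2)*(j + 1)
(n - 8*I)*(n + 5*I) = n^2 - 3*I*n + 40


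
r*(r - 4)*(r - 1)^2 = r^4 - 6*r^3 + 9*r^2 - 4*r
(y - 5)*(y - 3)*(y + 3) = y^3 - 5*y^2 - 9*y + 45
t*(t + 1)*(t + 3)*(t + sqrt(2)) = t^4 + sqrt(2)*t^3 + 4*t^3 + 3*t^2 + 4*sqrt(2)*t^2 + 3*sqrt(2)*t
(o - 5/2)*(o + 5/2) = o^2 - 25/4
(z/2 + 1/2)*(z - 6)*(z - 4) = z^3/2 - 9*z^2/2 + 7*z + 12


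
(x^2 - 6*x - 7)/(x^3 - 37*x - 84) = (x + 1)/(x^2 + 7*x + 12)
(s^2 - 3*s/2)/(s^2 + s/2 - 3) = s/(s + 2)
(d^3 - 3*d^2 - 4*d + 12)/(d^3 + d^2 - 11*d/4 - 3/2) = 4*(d^2 - 5*d + 6)/(4*d^2 - 4*d - 3)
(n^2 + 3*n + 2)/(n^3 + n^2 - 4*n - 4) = 1/(n - 2)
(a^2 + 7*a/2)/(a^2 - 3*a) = (a + 7/2)/(a - 3)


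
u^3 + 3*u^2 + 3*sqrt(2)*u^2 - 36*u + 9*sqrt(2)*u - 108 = (u + 3)*(u - 3*sqrt(2))*(u + 6*sqrt(2))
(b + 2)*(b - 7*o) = b^2 - 7*b*o + 2*b - 14*o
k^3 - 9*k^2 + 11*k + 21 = (k - 7)*(k - 3)*(k + 1)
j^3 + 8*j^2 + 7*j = j*(j + 1)*(j + 7)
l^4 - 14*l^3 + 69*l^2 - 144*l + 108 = (l - 6)*(l - 3)^2*(l - 2)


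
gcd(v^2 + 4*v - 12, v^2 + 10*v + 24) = v + 6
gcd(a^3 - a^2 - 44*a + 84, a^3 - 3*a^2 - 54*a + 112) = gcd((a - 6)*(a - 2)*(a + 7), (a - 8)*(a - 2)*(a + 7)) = a^2 + 5*a - 14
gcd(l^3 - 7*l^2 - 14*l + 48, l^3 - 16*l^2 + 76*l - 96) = l^2 - 10*l + 16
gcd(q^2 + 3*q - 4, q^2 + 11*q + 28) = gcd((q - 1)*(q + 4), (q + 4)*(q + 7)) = q + 4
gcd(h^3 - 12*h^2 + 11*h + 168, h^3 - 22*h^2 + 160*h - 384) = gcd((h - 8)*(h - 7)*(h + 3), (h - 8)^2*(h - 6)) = h - 8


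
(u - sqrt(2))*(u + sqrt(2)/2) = u^2 - sqrt(2)*u/2 - 1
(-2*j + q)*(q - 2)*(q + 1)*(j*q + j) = -2*j^2*q^3 + 6*j^2*q + 4*j^2 + j*q^4 - 3*j*q^2 - 2*j*q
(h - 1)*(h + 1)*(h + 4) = h^3 + 4*h^2 - h - 4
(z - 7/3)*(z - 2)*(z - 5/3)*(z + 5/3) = z^4 - 13*z^3/3 + 17*z^2/9 + 325*z/27 - 350/27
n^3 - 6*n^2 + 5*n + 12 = (n - 4)*(n - 3)*(n + 1)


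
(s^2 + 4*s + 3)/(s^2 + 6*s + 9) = (s + 1)/(s + 3)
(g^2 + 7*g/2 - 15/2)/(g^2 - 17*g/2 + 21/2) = (g + 5)/(g - 7)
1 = 1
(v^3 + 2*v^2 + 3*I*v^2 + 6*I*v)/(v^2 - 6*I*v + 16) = v*(v^2 + v*(2 + 3*I) + 6*I)/(v^2 - 6*I*v + 16)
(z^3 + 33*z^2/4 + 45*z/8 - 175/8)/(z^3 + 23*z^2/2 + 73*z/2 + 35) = (z - 5/4)/(z + 2)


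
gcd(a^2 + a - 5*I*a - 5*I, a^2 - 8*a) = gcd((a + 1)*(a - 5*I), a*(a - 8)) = 1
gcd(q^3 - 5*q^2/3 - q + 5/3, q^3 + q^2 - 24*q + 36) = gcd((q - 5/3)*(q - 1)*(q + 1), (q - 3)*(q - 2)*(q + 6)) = 1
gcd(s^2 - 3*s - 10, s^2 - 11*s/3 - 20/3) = s - 5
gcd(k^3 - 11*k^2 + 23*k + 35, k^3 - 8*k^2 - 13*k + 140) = k^2 - 12*k + 35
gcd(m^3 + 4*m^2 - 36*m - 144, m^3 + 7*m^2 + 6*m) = m + 6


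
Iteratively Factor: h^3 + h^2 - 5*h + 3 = (h - 1)*(h^2 + 2*h - 3) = (h - 1)^2*(h + 3)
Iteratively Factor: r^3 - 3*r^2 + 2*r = (r - 1)*(r^2 - 2*r) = (r - 2)*(r - 1)*(r)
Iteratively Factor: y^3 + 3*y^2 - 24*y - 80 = (y - 5)*(y^2 + 8*y + 16) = (y - 5)*(y + 4)*(y + 4)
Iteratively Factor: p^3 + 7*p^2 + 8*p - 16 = (p - 1)*(p^2 + 8*p + 16) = (p - 1)*(p + 4)*(p + 4)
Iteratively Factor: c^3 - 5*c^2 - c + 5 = (c - 5)*(c^2 - 1) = (c - 5)*(c + 1)*(c - 1)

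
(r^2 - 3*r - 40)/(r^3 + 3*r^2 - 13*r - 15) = (r - 8)/(r^2 - 2*r - 3)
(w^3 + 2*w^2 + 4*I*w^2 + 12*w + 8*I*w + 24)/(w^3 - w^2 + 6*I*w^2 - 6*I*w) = (w^2 + 2*w*(1 - I) - 4*I)/(w*(w - 1))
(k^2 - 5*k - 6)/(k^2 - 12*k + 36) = (k + 1)/(k - 6)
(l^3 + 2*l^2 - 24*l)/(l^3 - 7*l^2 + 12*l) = (l + 6)/(l - 3)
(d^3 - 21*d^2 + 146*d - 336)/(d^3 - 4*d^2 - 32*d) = (d^2 - 13*d + 42)/(d*(d + 4))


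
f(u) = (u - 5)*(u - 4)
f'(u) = 2*u - 9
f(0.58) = 15.12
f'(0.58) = -7.84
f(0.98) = 12.14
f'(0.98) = -7.04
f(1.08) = 11.45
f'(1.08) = -6.84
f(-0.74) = 27.21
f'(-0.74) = -10.48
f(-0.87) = 28.59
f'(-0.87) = -10.74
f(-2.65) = 50.87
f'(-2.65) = -14.30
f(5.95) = 1.85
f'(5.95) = 2.90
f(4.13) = -0.11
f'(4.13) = -0.74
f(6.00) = 2.00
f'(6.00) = 3.00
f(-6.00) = 110.00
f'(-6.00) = -21.00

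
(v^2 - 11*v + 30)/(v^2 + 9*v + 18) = (v^2 - 11*v + 30)/(v^2 + 9*v + 18)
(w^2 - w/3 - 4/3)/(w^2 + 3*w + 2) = (w - 4/3)/(w + 2)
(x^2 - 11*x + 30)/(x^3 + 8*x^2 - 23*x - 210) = (x - 6)/(x^2 + 13*x + 42)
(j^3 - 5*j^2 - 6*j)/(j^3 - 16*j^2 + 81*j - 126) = j*(j + 1)/(j^2 - 10*j + 21)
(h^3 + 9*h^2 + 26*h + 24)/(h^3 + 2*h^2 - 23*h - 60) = (h + 2)/(h - 5)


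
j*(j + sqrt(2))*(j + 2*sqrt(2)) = j^3 + 3*sqrt(2)*j^2 + 4*j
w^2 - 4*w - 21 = (w - 7)*(w + 3)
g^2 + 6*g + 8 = (g + 2)*(g + 4)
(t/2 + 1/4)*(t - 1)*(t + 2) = t^3/2 + 3*t^2/4 - 3*t/4 - 1/2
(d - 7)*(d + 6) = d^2 - d - 42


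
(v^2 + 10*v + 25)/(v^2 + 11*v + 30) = (v + 5)/(v + 6)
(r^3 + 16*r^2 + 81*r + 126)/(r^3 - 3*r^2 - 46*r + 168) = (r^2 + 9*r + 18)/(r^2 - 10*r + 24)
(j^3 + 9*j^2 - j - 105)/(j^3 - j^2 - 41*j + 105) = (j + 5)/(j - 5)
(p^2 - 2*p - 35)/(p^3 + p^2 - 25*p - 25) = (p - 7)/(p^2 - 4*p - 5)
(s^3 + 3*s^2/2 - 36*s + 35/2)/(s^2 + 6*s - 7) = (2*s^2 - 11*s + 5)/(2*(s - 1))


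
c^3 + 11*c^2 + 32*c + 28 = (c + 2)^2*(c + 7)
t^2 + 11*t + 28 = (t + 4)*(t + 7)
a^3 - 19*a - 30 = (a - 5)*(a + 2)*(a + 3)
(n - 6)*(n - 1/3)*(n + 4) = n^3 - 7*n^2/3 - 70*n/3 + 8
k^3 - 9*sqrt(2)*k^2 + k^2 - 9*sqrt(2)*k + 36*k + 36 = (k + 1)*(k - 6*sqrt(2))*(k - 3*sqrt(2))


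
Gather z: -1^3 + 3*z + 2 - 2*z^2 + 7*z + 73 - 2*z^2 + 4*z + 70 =-4*z^2 + 14*z + 144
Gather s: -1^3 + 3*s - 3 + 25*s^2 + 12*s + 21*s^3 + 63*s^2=21*s^3 + 88*s^2 + 15*s - 4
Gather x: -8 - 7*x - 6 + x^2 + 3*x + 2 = x^2 - 4*x - 12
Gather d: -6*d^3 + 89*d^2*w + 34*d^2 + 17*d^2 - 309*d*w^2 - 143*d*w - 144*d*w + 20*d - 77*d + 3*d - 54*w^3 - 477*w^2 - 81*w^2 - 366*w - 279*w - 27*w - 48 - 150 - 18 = -6*d^3 + d^2*(89*w + 51) + d*(-309*w^2 - 287*w - 54) - 54*w^3 - 558*w^2 - 672*w - 216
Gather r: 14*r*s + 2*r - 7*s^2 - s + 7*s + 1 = r*(14*s + 2) - 7*s^2 + 6*s + 1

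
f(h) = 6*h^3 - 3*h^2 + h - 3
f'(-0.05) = 1.34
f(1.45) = 10.43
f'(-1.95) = 81.14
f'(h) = 18*h^2 - 6*h + 1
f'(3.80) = 238.12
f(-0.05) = -3.06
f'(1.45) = 30.14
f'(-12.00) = 2665.00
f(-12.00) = -10815.00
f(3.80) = 286.71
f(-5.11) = -887.04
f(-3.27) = -248.14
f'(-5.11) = 501.68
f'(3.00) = 145.00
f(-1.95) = -60.85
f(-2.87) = -172.42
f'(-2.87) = 166.48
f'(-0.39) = 6.08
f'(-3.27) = 213.09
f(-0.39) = -4.20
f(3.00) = 135.00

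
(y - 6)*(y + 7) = y^2 + y - 42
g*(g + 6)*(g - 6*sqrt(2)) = g^3 - 6*sqrt(2)*g^2 + 6*g^2 - 36*sqrt(2)*g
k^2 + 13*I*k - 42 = (k + 6*I)*(k + 7*I)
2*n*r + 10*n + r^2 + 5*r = (2*n + r)*(r + 5)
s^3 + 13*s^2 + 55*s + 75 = (s + 3)*(s + 5)^2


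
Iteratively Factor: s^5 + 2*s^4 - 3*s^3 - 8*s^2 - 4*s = (s + 2)*(s^4 - 3*s^2 - 2*s) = s*(s + 2)*(s^3 - 3*s - 2) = s*(s + 1)*(s + 2)*(s^2 - s - 2) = s*(s - 2)*(s + 1)*(s + 2)*(s + 1)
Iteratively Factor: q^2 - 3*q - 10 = (q + 2)*(q - 5)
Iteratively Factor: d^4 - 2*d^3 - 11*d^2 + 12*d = (d + 3)*(d^3 - 5*d^2 + 4*d) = (d - 1)*(d + 3)*(d^2 - 4*d) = d*(d - 1)*(d + 3)*(d - 4)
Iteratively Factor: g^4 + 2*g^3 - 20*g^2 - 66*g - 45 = (g - 5)*(g^3 + 7*g^2 + 15*g + 9) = (g - 5)*(g + 1)*(g^2 + 6*g + 9) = (g - 5)*(g + 1)*(g + 3)*(g + 3)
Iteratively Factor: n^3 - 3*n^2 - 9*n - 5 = (n - 5)*(n^2 + 2*n + 1) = (n - 5)*(n + 1)*(n + 1)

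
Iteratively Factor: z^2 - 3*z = (z - 3)*(z)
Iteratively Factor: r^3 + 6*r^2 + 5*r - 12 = (r + 3)*(r^2 + 3*r - 4) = (r - 1)*(r + 3)*(r + 4)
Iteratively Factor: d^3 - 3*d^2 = (d)*(d^2 - 3*d) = d*(d - 3)*(d)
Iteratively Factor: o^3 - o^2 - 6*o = (o + 2)*(o^2 - 3*o) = (o - 3)*(o + 2)*(o)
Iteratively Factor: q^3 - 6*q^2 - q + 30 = (q + 2)*(q^2 - 8*q + 15) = (q - 5)*(q + 2)*(q - 3)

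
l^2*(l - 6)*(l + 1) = l^4 - 5*l^3 - 6*l^2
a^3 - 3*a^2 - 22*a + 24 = (a - 6)*(a - 1)*(a + 4)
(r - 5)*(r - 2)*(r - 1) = r^3 - 8*r^2 + 17*r - 10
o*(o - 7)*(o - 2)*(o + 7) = o^4 - 2*o^3 - 49*o^2 + 98*o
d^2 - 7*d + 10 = (d - 5)*(d - 2)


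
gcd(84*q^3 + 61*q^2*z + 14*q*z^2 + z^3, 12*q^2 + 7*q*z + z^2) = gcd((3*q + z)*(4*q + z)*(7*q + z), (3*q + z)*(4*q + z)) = 12*q^2 + 7*q*z + z^2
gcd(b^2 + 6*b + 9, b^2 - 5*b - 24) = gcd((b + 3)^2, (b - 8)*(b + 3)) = b + 3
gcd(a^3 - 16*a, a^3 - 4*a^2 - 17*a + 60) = a + 4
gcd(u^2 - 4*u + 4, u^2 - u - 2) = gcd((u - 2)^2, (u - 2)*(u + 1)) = u - 2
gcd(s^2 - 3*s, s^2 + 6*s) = s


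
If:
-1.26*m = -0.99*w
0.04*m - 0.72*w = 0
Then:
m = 0.00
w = 0.00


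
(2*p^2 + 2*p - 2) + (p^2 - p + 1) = 3*p^2 + p - 1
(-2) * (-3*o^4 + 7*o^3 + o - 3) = 6*o^4 - 14*o^3 - 2*o + 6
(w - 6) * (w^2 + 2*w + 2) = w^3 - 4*w^2 - 10*w - 12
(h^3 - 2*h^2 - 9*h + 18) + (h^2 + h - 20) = h^3 - h^2 - 8*h - 2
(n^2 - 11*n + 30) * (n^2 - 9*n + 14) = n^4 - 20*n^3 + 143*n^2 - 424*n + 420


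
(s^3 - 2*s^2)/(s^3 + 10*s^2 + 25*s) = s*(s - 2)/(s^2 + 10*s + 25)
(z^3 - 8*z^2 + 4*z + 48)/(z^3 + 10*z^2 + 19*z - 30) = (z^3 - 8*z^2 + 4*z + 48)/(z^3 + 10*z^2 + 19*z - 30)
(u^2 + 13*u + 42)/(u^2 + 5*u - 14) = (u + 6)/(u - 2)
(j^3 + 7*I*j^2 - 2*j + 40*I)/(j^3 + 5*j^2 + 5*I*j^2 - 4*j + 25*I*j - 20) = (j^2 + 3*I*j + 10)/(j^2 + j*(5 + I) + 5*I)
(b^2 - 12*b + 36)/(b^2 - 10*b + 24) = (b - 6)/(b - 4)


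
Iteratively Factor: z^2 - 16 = (z + 4)*(z - 4)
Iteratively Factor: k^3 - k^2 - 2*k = (k)*(k^2 - k - 2) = k*(k + 1)*(k - 2)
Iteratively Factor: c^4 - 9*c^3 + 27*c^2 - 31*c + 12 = (c - 1)*(c^3 - 8*c^2 + 19*c - 12) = (c - 3)*(c - 1)*(c^2 - 5*c + 4) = (c - 4)*(c - 3)*(c - 1)*(c - 1)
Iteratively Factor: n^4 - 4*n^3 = (n)*(n^3 - 4*n^2) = n^2*(n^2 - 4*n) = n^3*(n - 4)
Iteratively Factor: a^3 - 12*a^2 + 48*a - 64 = (a - 4)*(a^2 - 8*a + 16) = (a - 4)^2*(a - 4)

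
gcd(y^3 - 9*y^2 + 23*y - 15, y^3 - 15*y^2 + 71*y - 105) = y^2 - 8*y + 15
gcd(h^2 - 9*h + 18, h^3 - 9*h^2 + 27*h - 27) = h - 3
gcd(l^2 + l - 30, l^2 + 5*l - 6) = l + 6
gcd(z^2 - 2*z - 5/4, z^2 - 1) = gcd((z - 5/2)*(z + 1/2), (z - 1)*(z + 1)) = 1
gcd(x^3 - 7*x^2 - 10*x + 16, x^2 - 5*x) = 1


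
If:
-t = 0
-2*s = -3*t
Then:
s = 0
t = 0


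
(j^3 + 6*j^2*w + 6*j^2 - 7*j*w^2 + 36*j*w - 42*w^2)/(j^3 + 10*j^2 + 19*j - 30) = (j^2 + 6*j*w - 7*w^2)/(j^2 + 4*j - 5)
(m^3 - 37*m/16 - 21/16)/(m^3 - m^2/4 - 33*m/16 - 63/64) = 4*(m + 1)/(4*m + 3)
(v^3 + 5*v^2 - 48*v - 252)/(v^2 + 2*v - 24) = (v^2 - v - 42)/(v - 4)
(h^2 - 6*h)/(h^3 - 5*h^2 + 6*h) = (h - 6)/(h^2 - 5*h + 6)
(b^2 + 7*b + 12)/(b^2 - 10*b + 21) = (b^2 + 7*b + 12)/(b^2 - 10*b + 21)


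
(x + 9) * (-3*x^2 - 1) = -3*x^3 - 27*x^2 - x - 9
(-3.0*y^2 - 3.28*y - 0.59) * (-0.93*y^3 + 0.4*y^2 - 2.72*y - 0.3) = 2.79*y^5 + 1.8504*y^4 + 7.3967*y^3 + 9.5856*y^2 + 2.5888*y + 0.177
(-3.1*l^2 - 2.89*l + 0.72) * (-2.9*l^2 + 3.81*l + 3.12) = 8.99*l^4 - 3.43*l^3 - 22.7709*l^2 - 6.2736*l + 2.2464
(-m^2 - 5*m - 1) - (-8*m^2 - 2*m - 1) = 7*m^2 - 3*m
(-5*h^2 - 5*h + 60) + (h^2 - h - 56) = -4*h^2 - 6*h + 4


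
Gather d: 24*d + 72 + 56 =24*d + 128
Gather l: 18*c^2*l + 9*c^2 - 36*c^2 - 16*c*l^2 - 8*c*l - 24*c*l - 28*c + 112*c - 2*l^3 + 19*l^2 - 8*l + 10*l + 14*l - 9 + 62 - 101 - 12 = -27*c^2 + 84*c - 2*l^3 + l^2*(19 - 16*c) + l*(18*c^2 - 32*c + 16) - 60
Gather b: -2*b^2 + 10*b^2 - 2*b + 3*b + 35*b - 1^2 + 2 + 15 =8*b^2 + 36*b + 16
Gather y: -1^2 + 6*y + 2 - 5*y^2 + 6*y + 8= -5*y^2 + 12*y + 9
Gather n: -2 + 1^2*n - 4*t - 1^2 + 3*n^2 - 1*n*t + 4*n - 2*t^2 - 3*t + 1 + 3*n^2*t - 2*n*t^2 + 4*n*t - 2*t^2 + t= n^2*(3*t + 3) + n*(-2*t^2 + 3*t + 5) - 4*t^2 - 6*t - 2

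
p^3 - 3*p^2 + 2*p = p*(p - 2)*(p - 1)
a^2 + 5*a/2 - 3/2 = (a - 1/2)*(a + 3)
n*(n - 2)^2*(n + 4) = n^4 - 12*n^2 + 16*n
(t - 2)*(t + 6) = t^2 + 4*t - 12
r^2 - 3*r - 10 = (r - 5)*(r + 2)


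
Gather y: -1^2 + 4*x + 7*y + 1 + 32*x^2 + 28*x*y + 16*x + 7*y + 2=32*x^2 + 20*x + y*(28*x + 14) + 2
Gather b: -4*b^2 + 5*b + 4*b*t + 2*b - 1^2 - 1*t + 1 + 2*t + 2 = -4*b^2 + b*(4*t + 7) + t + 2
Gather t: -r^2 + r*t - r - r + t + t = -r^2 - 2*r + t*(r + 2)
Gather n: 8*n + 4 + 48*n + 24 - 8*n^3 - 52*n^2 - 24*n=-8*n^3 - 52*n^2 + 32*n + 28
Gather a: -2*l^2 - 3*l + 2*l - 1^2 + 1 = -2*l^2 - l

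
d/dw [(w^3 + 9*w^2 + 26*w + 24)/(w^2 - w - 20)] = (w^2 - 10*w - 31)/(w^2 - 10*w + 25)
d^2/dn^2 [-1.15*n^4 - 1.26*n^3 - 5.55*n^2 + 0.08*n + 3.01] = -13.8*n^2 - 7.56*n - 11.1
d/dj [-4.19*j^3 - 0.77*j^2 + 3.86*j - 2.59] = -12.57*j^2 - 1.54*j + 3.86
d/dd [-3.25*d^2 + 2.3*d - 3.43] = 2.3 - 6.5*d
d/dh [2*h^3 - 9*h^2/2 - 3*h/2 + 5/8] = 6*h^2 - 9*h - 3/2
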